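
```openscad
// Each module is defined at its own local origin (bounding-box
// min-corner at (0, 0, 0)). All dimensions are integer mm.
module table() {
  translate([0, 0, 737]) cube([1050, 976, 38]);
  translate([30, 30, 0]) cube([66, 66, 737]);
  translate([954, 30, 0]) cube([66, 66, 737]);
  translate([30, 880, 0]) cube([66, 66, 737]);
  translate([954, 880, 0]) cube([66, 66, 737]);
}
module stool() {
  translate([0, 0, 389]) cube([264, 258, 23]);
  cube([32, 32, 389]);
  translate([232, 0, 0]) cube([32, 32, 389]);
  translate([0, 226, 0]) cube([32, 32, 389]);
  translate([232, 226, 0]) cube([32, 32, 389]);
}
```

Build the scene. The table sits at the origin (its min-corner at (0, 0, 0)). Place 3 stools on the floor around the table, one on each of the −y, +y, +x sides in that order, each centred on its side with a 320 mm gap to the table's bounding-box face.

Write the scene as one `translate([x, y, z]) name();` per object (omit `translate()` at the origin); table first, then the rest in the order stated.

table();
translate([393, -578, 0]) stool();
translate([393, 1296, 0]) stool();
translate([1370, 359, 0]) stool();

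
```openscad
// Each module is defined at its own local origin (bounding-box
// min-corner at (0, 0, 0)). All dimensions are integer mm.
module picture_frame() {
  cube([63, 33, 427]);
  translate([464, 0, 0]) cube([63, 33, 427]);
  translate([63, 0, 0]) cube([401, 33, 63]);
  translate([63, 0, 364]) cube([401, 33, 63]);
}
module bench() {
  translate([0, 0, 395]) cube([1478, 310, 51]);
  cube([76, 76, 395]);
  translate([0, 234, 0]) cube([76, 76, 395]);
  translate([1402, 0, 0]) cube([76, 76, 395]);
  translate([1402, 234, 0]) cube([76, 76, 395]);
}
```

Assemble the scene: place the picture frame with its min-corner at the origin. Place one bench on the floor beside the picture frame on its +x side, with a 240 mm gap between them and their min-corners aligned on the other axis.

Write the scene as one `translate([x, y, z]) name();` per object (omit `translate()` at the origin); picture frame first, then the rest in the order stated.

picture_frame();
translate([767, 0, 0]) bench();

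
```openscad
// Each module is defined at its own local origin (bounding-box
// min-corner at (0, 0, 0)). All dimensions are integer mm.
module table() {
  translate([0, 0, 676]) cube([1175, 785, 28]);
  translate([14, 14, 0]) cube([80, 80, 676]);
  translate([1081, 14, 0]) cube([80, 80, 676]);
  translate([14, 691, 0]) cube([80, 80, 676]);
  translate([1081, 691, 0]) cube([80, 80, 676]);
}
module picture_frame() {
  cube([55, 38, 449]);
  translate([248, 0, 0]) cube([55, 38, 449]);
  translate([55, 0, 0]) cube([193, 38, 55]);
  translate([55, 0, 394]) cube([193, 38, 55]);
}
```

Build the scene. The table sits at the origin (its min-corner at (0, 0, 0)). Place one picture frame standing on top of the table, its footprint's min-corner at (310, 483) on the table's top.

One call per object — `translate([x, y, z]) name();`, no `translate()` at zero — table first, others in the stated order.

table();
translate([310, 483, 704]) picture_frame();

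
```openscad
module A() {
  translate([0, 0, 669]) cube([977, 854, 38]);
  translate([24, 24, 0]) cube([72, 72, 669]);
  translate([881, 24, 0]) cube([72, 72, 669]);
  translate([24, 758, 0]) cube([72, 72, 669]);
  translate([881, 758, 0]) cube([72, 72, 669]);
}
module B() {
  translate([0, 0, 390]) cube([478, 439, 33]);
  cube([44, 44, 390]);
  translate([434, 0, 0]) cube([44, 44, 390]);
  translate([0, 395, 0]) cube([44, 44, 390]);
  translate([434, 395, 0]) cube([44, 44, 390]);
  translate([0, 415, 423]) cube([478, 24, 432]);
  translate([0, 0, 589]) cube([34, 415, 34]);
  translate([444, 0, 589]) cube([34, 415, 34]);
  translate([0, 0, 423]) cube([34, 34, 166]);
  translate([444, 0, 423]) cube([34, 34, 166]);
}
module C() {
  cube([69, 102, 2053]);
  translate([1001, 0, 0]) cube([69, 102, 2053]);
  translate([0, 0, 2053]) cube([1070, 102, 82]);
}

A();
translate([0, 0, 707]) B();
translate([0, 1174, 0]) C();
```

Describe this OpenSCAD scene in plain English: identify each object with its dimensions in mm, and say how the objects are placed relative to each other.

A is a table: top 977 mm (x) × 854 mm (y), 38 mm thick, upper face at z = 707 mm, on four 72×72 mm square legs, each inset 24 mm from the nearest pair of top edges, running from z = 0 to the bottom of the top.

B is a chair: 478×439 mm seat, 33 mm thick, top at z = 423 mm, on four 44 mm square corner legs flush with the seat edges. A 24 mm thick backrest slab spans the full seat width, extending 432 mm above the seat top, its back face flush with the seat's +y edge. Two armrests of 34×34 mm section run along each side from the seat's front edge to the front of the backrest, top faces 200 mm above the seat top and outer faces flush with the seat's x-edges; a 34×34 mm post under the front of each armrest stands on the seat at the front corner.

C is a rectangular door frame: two vertical jambs of 69×102 mm section, 2053 mm tall, with a clear opening 932 mm wide between their inner faces. A header 82 mm tall and 102 mm deep lies on top of the jambs and spans the full outside width.

The chair is on top of the table. The door frame is on the floor beside the table on its +y side.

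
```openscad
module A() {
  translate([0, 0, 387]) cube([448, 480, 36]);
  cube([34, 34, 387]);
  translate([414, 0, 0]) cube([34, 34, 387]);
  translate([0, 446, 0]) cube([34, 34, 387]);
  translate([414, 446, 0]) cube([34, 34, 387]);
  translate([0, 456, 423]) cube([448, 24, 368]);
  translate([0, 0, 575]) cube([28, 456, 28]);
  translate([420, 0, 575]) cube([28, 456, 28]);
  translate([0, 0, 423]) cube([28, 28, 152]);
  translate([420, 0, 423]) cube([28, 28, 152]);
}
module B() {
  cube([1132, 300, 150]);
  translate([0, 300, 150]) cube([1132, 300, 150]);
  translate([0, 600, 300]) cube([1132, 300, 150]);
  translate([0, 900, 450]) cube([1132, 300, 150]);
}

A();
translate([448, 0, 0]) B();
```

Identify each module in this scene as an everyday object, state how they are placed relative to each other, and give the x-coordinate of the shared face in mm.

The chair's +x face and the staircase's −x face are both at x = 448 mm.

A is a chair. B is a staircase. The staircase is against the chair's +x side, with their −y faces flush. The x-coordinate of the shared face is 448 mm.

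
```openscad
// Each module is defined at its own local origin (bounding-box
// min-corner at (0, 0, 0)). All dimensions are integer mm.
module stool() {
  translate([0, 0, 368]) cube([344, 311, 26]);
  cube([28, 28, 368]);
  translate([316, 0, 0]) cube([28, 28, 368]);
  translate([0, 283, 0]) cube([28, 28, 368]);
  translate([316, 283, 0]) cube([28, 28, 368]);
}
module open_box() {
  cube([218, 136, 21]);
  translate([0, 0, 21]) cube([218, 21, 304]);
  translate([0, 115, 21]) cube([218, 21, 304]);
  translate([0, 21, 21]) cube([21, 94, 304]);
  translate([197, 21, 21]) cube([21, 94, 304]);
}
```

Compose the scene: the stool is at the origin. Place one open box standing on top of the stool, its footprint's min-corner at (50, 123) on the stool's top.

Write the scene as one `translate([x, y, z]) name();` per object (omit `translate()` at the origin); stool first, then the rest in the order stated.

stool();
translate([50, 123, 394]) open_box();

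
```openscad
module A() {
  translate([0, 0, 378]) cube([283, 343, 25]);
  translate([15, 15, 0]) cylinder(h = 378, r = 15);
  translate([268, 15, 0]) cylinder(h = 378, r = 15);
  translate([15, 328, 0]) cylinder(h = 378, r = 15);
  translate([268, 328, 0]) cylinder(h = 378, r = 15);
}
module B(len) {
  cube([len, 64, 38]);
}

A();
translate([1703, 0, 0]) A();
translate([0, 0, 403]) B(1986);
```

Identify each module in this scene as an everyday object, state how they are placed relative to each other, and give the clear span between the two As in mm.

A is a stool. B is a beam. A beam spans the tops of two stools. The clear span between the two stools is 1420 mm.

Second stool starts at x = 1703; first ends at x = 283; clear span = 1703 − 283 = 1420 mm.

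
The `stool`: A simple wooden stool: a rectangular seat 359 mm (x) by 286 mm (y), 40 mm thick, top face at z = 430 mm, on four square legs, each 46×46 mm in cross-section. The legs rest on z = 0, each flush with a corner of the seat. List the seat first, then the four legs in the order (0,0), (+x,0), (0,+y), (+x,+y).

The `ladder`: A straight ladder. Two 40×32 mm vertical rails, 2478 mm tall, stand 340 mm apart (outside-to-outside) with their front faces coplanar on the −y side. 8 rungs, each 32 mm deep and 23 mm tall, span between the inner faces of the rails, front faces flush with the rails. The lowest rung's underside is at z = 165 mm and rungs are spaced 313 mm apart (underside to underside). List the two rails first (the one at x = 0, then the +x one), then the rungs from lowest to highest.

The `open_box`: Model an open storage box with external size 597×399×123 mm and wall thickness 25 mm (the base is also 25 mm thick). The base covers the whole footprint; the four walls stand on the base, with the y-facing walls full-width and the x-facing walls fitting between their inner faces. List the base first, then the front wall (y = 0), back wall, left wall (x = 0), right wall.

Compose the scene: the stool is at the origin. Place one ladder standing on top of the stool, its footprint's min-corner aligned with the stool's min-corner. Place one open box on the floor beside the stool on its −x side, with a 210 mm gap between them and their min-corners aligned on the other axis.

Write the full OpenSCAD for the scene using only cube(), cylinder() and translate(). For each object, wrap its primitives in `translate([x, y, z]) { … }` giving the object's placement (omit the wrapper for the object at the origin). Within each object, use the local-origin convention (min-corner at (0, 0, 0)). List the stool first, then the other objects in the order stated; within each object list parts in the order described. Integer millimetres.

translate([0, 0, 390]) cube([359, 286, 40]);
cube([46, 46, 390]);
translate([313, 0, 0]) cube([46, 46, 390]);
translate([0, 240, 0]) cube([46, 46, 390]);
translate([313, 240, 0]) cube([46, 46, 390]);
translate([0, 0, 430]) {
  cube([40, 32, 2478]);
  translate([300, 0, 0]) cube([40, 32, 2478]);
  translate([40, 0, 165]) cube([260, 32, 23]);
  translate([40, 0, 478]) cube([260, 32, 23]);
  translate([40, 0, 791]) cube([260, 32, 23]);
  translate([40, 0, 1104]) cube([260, 32, 23]);
  translate([40, 0, 1417]) cube([260, 32, 23]);
  translate([40, 0, 1730]) cube([260, 32, 23]);
  translate([40, 0, 2043]) cube([260, 32, 23]);
  translate([40, 0, 2356]) cube([260, 32, 23]);
}
translate([-807, 0, 0]) {
  cube([597, 399, 25]);
  translate([0, 0, 25]) cube([597, 25, 98]);
  translate([0, 374, 25]) cube([597, 25, 98]);
  translate([0, 25, 25]) cube([25, 349, 98]);
  translate([572, 25, 25]) cube([25, 349, 98]);
}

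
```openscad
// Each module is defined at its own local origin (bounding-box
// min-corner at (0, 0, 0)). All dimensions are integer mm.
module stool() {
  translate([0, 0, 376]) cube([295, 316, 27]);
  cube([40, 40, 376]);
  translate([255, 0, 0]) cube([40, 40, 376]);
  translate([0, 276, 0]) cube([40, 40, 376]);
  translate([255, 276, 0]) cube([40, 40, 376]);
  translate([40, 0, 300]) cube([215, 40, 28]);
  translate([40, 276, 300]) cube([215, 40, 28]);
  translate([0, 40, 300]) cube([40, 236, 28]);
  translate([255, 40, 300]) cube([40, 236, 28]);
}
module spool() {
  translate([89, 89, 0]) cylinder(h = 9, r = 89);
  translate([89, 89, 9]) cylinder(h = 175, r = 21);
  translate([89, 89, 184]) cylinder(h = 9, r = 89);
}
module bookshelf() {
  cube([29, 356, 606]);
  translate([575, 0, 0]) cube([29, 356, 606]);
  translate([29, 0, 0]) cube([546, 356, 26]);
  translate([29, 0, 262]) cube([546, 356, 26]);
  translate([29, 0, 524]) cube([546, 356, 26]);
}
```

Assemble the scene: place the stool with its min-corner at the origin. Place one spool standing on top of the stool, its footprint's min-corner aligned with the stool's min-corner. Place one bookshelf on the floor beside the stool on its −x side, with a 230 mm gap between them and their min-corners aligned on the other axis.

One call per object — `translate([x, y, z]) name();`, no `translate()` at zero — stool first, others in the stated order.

stool();
translate([0, 0, 403]) spool();
translate([-834, 0, 0]) bookshelf();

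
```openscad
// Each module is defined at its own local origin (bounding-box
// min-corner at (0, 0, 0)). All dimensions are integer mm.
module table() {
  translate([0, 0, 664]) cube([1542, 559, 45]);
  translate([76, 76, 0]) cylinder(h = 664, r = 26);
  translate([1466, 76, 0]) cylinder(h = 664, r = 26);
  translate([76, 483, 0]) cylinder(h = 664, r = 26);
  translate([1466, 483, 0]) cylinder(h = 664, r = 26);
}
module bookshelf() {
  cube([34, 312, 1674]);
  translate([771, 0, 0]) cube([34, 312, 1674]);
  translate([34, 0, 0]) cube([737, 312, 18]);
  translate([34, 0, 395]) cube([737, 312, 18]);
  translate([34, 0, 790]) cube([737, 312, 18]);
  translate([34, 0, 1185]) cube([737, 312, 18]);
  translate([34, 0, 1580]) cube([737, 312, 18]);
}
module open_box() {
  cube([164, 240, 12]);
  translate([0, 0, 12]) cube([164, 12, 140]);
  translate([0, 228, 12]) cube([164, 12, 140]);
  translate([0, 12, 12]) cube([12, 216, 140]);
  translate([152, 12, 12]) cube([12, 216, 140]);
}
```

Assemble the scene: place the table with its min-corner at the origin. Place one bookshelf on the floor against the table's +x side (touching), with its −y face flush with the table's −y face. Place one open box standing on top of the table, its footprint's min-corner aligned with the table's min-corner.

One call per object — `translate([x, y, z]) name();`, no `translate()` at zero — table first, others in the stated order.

table();
translate([1542, 0, 0]) bookshelf();
translate([0, 0, 709]) open_box();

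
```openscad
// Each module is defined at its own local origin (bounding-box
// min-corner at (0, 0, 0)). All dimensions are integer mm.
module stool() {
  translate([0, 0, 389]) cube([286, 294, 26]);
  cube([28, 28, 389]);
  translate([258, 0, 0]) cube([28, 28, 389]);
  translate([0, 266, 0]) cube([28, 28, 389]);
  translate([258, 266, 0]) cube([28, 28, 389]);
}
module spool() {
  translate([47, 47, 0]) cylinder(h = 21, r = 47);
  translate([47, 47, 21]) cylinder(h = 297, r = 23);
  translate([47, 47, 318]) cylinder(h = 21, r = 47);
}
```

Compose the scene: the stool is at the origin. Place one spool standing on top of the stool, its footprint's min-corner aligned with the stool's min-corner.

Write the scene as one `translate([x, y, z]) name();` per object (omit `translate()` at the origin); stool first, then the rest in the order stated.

stool();
translate([0, 0, 415]) spool();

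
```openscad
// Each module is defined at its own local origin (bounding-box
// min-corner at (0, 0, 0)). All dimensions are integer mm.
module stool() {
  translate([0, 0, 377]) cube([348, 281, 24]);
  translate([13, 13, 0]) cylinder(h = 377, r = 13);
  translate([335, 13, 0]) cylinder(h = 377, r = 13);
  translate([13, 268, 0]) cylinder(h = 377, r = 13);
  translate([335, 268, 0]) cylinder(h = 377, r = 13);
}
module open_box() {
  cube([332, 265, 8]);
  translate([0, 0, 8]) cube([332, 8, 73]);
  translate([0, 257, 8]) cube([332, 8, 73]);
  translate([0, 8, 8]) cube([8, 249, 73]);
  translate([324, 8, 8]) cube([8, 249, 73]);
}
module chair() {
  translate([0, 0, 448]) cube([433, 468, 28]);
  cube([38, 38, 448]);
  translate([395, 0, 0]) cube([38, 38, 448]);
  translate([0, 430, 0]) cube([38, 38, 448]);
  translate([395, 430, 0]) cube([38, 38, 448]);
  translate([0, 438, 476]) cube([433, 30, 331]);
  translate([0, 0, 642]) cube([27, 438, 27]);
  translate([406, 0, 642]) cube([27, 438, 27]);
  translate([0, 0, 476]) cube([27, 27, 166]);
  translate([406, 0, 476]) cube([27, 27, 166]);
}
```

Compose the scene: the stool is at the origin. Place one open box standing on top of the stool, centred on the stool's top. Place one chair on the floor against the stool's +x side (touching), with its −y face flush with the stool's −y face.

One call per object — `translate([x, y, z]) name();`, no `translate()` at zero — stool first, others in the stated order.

stool();
translate([8, 8, 401]) open_box();
translate([348, 0, 0]) chair();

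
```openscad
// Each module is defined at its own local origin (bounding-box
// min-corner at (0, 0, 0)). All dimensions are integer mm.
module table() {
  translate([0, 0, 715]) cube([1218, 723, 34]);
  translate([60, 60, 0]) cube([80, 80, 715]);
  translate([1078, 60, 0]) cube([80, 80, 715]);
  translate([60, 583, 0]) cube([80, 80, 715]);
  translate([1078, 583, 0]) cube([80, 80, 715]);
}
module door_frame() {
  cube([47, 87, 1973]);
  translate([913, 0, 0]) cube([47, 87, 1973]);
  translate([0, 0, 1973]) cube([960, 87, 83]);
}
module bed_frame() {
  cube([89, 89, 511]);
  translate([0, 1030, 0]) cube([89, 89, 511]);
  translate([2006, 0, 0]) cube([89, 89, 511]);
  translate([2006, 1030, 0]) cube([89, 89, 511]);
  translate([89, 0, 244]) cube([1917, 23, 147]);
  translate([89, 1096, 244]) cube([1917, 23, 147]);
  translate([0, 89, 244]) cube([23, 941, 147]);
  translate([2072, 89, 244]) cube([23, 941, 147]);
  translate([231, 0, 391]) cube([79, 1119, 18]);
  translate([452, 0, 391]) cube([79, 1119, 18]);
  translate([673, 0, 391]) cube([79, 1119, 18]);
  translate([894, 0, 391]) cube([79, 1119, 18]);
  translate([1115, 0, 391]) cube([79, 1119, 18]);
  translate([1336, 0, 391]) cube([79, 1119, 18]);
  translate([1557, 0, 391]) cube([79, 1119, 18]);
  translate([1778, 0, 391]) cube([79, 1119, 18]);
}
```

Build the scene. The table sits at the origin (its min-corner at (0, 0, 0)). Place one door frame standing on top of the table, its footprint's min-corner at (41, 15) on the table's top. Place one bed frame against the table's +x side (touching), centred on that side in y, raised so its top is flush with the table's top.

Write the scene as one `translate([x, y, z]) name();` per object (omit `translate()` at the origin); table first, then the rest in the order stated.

table();
translate([41, 15, 749]) door_frame();
translate([1218, -198, 238]) bed_frame();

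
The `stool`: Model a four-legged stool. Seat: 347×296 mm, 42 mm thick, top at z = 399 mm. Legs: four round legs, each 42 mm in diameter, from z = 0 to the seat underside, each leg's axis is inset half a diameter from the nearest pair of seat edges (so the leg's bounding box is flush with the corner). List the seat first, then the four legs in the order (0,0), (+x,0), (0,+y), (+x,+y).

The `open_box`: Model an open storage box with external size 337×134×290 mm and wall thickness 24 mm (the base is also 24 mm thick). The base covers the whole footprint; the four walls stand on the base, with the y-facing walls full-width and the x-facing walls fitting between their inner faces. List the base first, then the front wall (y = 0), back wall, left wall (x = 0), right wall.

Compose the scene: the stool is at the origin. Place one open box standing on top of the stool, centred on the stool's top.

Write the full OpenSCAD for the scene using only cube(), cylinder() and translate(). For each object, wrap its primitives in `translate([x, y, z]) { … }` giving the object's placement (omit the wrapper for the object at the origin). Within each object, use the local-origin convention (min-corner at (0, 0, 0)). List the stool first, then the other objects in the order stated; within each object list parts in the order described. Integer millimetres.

translate([0, 0, 357]) cube([347, 296, 42]);
translate([21, 21, 0]) cylinder(h = 357, r = 21);
translate([326, 21, 0]) cylinder(h = 357, r = 21);
translate([21, 275, 0]) cylinder(h = 357, r = 21);
translate([326, 275, 0]) cylinder(h = 357, r = 21);
translate([5, 81, 399]) {
  cube([337, 134, 24]);
  translate([0, 0, 24]) cube([337, 24, 266]);
  translate([0, 110, 24]) cube([337, 24, 266]);
  translate([0, 24, 24]) cube([24, 86, 266]);
  translate([313, 24, 24]) cube([24, 86, 266]);
}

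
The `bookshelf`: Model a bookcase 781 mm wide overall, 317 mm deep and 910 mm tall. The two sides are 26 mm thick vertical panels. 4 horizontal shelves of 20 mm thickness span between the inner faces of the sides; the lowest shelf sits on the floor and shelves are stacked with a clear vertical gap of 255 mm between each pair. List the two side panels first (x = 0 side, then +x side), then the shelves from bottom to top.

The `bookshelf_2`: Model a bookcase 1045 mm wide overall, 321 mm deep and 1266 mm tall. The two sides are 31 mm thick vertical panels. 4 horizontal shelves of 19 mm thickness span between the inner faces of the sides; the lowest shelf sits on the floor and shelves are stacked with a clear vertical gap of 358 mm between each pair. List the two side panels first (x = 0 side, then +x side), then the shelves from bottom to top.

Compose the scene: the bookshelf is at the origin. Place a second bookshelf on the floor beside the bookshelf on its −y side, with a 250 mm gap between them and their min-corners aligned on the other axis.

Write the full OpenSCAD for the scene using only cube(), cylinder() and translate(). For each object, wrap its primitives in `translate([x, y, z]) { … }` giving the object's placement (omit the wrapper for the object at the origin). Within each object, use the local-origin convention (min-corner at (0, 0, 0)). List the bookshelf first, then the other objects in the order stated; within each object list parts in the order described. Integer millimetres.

cube([26, 317, 910]);
translate([755, 0, 0]) cube([26, 317, 910]);
translate([26, 0, 0]) cube([729, 317, 20]);
translate([26, 0, 275]) cube([729, 317, 20]);
translate([26, 0, 550]) cube([729, 317, 20]);
translate([26, 0, 825]) cube([729, 317, 20]);
translate([0, -571, 0]) {
  cube([31, 321, 1266]);
  translate([1014, 0, 0]) cube([31, 321, 1266]);
  translate([31, 0, 0]) cube([983, 321, 19]);
  translate([31, 0, 377]) cube([983, 321, 19]);
  translate([31, 0, 754]) cube([983, 321, 19]);
  translate([31, 0, 1131]) cube([983, 321, 19]);
}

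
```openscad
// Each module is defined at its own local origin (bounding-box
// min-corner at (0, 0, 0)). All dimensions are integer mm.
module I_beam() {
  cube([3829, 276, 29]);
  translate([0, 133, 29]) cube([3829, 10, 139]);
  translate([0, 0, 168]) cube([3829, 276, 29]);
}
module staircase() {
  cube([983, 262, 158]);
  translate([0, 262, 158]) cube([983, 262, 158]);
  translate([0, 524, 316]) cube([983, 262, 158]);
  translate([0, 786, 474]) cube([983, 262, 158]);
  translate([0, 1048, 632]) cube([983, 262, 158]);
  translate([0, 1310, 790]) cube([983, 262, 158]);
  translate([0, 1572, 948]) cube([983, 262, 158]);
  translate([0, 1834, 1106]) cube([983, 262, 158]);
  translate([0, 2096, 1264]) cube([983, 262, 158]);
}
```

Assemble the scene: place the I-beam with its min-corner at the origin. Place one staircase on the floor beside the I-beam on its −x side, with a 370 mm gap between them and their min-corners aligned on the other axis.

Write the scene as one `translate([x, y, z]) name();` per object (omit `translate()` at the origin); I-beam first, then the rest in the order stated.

I_beam();
translate([-1353, 0, 0]) staircase();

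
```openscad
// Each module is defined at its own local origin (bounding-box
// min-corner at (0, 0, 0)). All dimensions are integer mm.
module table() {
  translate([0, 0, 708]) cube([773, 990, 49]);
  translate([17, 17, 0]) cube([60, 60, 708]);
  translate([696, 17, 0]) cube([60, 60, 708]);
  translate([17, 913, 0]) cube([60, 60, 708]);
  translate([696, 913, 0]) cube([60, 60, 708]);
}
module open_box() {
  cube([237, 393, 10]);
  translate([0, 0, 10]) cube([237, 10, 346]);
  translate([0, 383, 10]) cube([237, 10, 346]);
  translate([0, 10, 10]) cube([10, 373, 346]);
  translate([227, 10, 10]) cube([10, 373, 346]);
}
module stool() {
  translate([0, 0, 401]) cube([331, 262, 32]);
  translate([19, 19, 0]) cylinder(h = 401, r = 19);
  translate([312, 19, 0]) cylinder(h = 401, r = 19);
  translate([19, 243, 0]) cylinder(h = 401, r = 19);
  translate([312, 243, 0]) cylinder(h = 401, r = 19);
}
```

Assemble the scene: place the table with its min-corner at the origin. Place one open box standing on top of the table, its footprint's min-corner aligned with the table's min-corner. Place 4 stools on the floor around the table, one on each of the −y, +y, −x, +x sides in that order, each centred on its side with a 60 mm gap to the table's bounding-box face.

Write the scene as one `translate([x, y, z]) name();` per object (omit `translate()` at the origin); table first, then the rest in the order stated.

table();
translate([0, 0, 757]) open_box();
translate([221, -322, 0]) stool();
translate([221, 1050, 0]) stool();
translate([-391, 364, 0]) stool();
translate([833, 364, 0]) stool();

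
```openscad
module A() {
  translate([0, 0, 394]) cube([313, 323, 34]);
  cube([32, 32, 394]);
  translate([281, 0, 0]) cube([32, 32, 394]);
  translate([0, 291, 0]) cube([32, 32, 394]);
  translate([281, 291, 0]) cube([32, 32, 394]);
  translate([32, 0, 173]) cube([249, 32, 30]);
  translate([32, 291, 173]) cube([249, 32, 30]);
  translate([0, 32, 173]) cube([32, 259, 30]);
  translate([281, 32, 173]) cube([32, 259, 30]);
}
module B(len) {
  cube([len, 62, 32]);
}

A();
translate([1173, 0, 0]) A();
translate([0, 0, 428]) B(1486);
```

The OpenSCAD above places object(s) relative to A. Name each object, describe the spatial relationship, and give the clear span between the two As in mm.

Second stool starts at x = 1173; first ends at x = 313; clear span = 1173 − 313 = 860 mm.

A is a stool. B is a beam. A beam spans the tops of two stools. The clear span between the two stools is 860 mm.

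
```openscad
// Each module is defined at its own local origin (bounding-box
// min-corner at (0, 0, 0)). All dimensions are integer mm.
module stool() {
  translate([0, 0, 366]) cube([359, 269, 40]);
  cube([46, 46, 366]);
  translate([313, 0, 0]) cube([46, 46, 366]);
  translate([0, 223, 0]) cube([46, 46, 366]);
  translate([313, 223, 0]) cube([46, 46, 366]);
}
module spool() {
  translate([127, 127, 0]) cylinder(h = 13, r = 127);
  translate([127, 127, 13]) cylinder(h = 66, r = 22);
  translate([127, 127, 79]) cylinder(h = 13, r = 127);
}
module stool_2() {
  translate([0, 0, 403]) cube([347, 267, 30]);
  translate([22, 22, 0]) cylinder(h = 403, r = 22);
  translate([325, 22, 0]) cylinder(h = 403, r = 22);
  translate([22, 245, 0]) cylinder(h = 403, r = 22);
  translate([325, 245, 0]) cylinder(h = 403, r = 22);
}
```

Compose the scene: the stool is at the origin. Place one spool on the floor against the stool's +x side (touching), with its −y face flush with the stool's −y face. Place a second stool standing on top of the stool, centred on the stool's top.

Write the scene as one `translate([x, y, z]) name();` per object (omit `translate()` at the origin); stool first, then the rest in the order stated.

stool();
translate([359, 0, 0]) spool();
translate([6, 1, 406]) stool_2();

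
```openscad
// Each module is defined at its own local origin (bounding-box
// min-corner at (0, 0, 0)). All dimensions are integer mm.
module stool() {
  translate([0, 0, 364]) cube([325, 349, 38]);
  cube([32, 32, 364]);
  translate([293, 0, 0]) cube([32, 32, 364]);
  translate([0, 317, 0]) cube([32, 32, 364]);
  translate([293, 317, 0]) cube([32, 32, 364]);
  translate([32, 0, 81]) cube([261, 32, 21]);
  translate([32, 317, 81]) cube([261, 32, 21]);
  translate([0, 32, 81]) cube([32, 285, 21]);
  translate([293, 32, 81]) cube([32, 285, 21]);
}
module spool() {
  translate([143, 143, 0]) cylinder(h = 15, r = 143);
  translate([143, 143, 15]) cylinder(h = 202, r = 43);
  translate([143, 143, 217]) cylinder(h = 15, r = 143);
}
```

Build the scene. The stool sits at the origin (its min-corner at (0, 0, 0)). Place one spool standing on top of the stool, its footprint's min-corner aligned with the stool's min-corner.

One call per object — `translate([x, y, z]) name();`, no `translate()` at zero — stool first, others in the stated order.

stool();
translate([0, 0, 402]) spool();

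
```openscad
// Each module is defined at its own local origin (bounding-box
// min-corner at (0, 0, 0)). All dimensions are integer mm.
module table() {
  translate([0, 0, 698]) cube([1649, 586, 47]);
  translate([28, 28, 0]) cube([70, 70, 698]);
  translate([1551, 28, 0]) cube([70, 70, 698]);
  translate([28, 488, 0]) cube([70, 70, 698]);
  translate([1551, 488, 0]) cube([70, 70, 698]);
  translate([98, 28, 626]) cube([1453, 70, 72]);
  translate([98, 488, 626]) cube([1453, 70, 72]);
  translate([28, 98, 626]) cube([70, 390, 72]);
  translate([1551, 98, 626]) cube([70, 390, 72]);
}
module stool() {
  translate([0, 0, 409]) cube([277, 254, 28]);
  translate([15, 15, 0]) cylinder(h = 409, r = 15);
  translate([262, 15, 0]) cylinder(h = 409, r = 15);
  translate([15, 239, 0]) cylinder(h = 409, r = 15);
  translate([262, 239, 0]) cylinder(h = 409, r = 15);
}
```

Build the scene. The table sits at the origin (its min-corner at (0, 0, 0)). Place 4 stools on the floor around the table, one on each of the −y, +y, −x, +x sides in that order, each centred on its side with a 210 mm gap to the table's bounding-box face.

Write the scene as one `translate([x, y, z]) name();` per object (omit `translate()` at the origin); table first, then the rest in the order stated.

table();
translate([686, -464, 0]) stool();
translate([686, 796, 0]) stool();
translate([-487, 166, 0]) stool();
translate([1859, 166, 0]) stool();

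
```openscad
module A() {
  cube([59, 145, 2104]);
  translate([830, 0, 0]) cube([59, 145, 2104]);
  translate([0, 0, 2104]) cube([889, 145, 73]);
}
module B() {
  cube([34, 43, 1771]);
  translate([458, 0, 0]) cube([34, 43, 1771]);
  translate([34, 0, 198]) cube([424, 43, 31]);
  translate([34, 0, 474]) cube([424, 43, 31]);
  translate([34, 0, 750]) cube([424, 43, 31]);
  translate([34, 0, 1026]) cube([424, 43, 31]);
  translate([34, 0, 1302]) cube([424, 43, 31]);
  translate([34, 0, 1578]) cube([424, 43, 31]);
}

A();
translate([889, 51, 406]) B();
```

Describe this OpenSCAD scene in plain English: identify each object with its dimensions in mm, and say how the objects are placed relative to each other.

A is a door frame. The clear opening is 771 mm wide and 2104 mm high. Two 59 mm wide jambs, 145 mm deep, stand either side of the opening from the floor to the top of the opening. A 73 mm thick head sits across the top of both jambs, spanning the full outside width of the frame.

B is a wooden ladder with two side rails of 34×43 mm section and 1771 mm height, set 492 mm apart overall. Between them run 6 rectangular rungs (43 mm deep, 31 mm thick), front faces flush with the rails' −y face. The bottom of the first rung is 198 mm above the floor and each subsequent rung is 276 mm higher than the one below.

The ladder is beside the door frame with their tops flush at z = 2177.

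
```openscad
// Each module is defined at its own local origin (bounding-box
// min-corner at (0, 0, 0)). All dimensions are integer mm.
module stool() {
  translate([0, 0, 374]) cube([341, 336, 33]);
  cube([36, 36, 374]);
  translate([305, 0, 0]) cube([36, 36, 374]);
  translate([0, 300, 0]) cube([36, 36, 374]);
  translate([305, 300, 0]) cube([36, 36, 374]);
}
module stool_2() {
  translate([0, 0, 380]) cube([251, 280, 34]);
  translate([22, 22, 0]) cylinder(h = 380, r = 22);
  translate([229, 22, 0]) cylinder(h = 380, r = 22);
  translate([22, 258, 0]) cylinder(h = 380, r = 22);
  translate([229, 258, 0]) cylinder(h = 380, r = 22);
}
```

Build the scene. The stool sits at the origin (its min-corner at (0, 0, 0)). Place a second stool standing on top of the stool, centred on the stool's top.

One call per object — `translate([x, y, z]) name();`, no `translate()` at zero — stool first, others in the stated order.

stool();
translate([45, 28, 407]) stool_2();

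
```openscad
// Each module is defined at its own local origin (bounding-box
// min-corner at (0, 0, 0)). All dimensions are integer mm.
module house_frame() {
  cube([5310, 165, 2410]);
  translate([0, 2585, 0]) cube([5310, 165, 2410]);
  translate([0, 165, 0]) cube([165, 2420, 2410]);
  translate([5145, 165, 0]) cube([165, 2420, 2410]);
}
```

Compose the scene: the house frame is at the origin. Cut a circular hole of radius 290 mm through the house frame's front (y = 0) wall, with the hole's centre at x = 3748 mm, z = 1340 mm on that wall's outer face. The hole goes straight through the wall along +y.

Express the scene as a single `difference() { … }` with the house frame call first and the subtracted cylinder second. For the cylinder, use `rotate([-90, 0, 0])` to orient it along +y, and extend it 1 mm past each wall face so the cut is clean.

difference() {
  house_frame();
  translate([3748, -1, 1340]) rotate([-90, 0, 0]) cylinder(h = 167, r = 290);
}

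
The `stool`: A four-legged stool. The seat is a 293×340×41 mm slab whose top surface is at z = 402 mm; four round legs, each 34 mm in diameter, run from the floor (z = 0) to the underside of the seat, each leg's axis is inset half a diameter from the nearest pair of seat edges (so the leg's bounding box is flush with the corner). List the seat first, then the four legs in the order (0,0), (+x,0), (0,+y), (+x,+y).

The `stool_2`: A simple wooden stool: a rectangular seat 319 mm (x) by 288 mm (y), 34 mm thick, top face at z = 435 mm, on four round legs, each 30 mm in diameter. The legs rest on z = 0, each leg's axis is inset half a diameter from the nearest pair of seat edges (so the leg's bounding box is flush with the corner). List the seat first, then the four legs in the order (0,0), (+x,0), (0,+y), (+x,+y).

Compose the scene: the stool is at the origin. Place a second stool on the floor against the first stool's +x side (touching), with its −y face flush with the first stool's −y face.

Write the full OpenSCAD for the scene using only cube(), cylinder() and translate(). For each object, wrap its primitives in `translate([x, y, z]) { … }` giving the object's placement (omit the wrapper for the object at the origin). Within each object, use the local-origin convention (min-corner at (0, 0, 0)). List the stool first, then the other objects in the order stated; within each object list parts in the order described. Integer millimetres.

translate([0, 0, 361]) cube([293, 340, 41]);
translate([17, 17, 0]) cylinder(h = 361, r = 17);
translate([276, 17, 0]) cylinder(h = 361, r = 17);
translate([17, 323, 0]) cylinder(h = 361, r = 17);
translate([276, 323, 0]) cylinder(h = 361, r = 17);
translate([293, 0, 0]) {
  translate([0, 0, 401]) cube([319, 288, 34]);
  translate([15, 15, 0]) cylinder(h = 401, r = 15);
  translate([304, 15, 0]) cylinder(h = 401, r = 15);
  translate([15, 273, 0]) cylinder(h = 401, r = 15);
  translate([304, 273, 0]) cylinder(h = 401, r = 15);
}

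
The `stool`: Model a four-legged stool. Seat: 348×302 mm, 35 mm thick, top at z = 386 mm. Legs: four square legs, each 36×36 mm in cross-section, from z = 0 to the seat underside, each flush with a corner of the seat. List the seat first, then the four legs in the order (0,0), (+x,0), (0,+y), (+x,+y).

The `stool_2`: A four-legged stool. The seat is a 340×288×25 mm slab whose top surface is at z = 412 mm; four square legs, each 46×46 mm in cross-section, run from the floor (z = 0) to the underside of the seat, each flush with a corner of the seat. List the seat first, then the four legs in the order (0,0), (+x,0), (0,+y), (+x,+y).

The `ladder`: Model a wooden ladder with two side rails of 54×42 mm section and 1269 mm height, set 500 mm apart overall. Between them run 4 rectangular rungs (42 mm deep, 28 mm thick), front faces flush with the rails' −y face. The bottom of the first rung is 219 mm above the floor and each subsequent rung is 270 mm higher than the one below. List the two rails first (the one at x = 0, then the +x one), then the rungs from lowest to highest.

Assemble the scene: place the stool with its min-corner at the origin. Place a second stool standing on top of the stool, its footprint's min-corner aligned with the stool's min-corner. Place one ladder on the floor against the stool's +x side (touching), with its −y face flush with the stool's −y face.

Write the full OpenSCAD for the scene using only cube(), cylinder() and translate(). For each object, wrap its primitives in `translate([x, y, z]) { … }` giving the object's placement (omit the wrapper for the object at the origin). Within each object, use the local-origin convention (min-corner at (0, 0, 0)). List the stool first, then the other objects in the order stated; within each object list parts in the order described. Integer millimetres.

translate([0, 0, 351]) cube([348, 302, 35]);
cube([36, 36, 351]);
translate([312, 0, 0]) cube([36, 36, 351]);
translate([0, 266, 0]) cube([36, 36, 351]);
translate([312, 266, 0]) cube([36, 36, 351]);
translate([0, 0, 386]) {
  translate([0, 0, 387]) cube([340, 288, 25]);
  cube([46, 46, 387]);
  translate([294, 0, 0]) cube([46, 46, 387]);
  translate([0, 242, 0]) cube([46, 46, 387]);
  translate([294, 242, 0]) cube([46, 46, 387]);
}
translate([348, 0, 0]) {
  cube([54, 42, 1269]);
  translate([446, 0, 0]) cube([54, 42, 1269]);
  translate([54, 0, 219]) cube([392, 42, 28]);
  translate([54, 0, 489]) cube([392, 42, 28]);
  translate([54, 0, 759]) cube([392, 42, 28]);
  translate([54, 0, 1029]) cube([392, 42, 28]);
}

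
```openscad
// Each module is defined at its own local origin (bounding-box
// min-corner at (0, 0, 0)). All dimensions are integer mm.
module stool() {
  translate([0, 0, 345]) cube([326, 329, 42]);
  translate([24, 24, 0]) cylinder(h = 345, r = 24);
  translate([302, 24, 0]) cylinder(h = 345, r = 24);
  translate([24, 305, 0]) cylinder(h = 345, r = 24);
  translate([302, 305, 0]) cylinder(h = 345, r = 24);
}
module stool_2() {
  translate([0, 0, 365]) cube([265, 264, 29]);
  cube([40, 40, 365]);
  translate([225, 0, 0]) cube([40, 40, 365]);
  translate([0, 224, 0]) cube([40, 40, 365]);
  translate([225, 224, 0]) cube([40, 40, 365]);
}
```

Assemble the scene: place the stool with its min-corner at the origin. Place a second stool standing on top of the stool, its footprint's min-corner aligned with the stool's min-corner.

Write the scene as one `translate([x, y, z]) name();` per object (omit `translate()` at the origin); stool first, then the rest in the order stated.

stool();
translate([0, 0, 387]) stool_2();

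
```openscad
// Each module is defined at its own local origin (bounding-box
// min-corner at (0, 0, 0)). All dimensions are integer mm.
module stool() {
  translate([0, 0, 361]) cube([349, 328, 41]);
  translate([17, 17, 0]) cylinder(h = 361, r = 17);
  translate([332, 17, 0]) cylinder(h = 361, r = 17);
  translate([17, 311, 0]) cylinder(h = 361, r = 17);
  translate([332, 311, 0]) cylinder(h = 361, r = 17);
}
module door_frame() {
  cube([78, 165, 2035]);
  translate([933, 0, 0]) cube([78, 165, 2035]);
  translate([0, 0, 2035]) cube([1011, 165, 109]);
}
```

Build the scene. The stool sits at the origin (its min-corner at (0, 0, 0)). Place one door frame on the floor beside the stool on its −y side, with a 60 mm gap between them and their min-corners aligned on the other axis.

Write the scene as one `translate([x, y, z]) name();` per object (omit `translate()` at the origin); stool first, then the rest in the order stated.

stool();
translate([0, -225, 0]) door_frame();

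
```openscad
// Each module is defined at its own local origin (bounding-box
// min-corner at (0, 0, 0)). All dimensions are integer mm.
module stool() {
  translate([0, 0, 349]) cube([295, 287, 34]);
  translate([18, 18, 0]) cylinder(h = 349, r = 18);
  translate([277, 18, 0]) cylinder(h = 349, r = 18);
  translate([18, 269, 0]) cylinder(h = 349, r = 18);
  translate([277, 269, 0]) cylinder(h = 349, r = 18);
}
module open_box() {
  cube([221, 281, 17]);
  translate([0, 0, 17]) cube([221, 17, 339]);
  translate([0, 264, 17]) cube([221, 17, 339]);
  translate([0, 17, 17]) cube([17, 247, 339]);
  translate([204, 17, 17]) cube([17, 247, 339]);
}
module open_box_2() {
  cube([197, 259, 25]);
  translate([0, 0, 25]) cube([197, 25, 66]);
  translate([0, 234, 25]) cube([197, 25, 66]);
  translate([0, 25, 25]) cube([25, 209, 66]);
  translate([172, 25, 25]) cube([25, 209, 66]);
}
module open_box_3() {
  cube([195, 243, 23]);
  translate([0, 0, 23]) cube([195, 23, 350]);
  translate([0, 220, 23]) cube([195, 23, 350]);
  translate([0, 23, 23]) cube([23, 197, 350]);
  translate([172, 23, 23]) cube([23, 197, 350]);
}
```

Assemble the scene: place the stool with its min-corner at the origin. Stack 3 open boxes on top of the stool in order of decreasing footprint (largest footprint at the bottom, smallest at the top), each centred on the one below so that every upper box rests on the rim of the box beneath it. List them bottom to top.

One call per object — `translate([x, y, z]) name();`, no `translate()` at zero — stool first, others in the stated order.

stool();
translate([37, 3, 383]) open_box();
translate([49, 14, 739]) open_box_2();
translate([50, 22, 830]) open_box_3();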